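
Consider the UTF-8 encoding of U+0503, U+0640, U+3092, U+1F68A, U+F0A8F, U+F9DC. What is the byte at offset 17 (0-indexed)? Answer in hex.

U+0503 → 2-byte form D4 83 at offsets 0–1.
U+0640 → 2-byte form D9 80 at offsets 2–3.
U+3092 → 3-byte form E3 82 92 at offsets 4–6.
U+1F68A → 4-byte form F0 9F 9A 8A at offsets 7–10.
U+F0A8F → 4-byte form F3 B0 AA 8F at offsets 11–14.
U+F9DC → 3-byte form EF A7 9C at offsets 15–17.
Offset 17 falls in char 6's range; it's byte 3 of EF A7 9C = 0x9C.

0x9C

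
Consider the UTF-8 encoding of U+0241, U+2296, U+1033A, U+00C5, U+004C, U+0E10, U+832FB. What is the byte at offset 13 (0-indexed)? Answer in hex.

U+0241 → 2-byte form C9 81 at offsets 0–1.
U+2296 → 3-byte form E2 8A 96 at offsets 2–4.
U+1033A → 4-byte form F0 90 8C BA at offsets 5–8.
U+00C5 → 2-byte form C3 85 at offsets 9–10.
U+004C → 1-byte form 4C at offsets 11–11.
U+0E10 → 3-byte form E0 B8 90 at offsets 12–14.
Offset 13 falls in char 6's range; it's byte 2 of E0 B8 90 = 0xB8.

0xB8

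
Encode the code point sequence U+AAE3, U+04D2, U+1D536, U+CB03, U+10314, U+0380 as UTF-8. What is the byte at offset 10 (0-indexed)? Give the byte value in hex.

0xAC

U+AAE3 → 3-byte form EA AB A3 at offsets 0–2.
U+04D2 → 2-byte form D3 92 at offsets 3–4.
U+1D536 → 4-byte form F0 9D 94 B6 at offsets 5–8.
U+CB03 → 3-byte form EC AC 83 at offsets 9–11.
Offset 10 falls in char 4's range; it's byte 2 of EC AC 83 = 0xAC.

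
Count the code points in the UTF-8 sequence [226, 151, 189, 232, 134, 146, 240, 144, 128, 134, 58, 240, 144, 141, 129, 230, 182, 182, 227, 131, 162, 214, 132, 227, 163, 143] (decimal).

9

Byte at offset 0: 0xE2 = 11100010 → 3-byte char (#1). Advance 3.
Byte at offset 3: 0xE8 = 11101000 → 3-byte char (#2). Advance 3.
Byte at offset 6: 0xF0 = 11110000 → 4-byte char (#3). Advance 4.
Byte at offset 10: 0x3A = 00111010 → 1-byte char (#4). Advance 1.
Byte at offset 11: 0xF0 = 11110000 → 4-byte char (#5). Advance 4.
Byte at offset 15: 0xE6 = 11100110 → 3-byte char (#6). Advance 3.
Byte at offset 18: 0xE3 = 11100011 → 3-byte char (#7). Advance 3.
Byte at offset 21: 0xD6 = 11010110 → 2-byte char (#8). Advance 2.
Byte at offset 23: 0xE3 = 11100011 → 3-byte char (#9). Advance 3.
Reached end at offset 26 after 9 code points.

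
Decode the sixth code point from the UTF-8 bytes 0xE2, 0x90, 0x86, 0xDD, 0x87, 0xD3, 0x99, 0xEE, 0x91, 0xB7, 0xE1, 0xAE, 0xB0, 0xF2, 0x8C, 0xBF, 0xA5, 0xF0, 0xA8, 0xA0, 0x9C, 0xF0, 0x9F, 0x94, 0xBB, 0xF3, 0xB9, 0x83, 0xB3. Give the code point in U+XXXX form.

Offset 0: leading byte 0xE2 = 11100010 → 3-byte char #1 = E2 90 86.
Offset 3: leading byte 0xDD = 11011101 → 2-byte char #2 = DD 87.
Offset 5: leading byte 0xD3 = 11010011 → 2-byte char #3 = D3 99.
Offset 7: leading byte 0xEE = 11101110 → 3-byte char #4 = EE 91 B7.
Offset 10: leading byte 0xE1 = 11100001 → 3-byte char #5 = E1 AE B0.
Offset 13: leading byte 0xF2 = 11110010 → 4-byte char #6 = F2 8C BF A5.
Leading byte 0xF2 = 11110010 matches 11110xxx → 4-byte sequence.
Byte 1: 0xF2 = 11110010, payload 010 (3 bits).
Byte 2: 0x8C = 10001100 (10xxxxxx ✓), payload 001100.
Byte 3: 0xBF = 10111111 (10xxxxxx ✓), payload 111111.
Byte 4: 0xA5 = 10100101 (10xxxxxx ✓), payload 100101.
Concatenate: 010001100111111100101 = 0x8CFE5 (21 bits → U+8CFE5).

U+8CFE5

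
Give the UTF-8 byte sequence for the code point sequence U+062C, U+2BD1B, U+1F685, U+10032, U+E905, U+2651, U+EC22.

D8 AC F0 AB B4 9B F0 9F 9A 85 F0 90 80 B2 EE A4 85 E2 99 91 EE B0 A2

U+062C: 2-byte form → D8 AC.
U+2BD1B: 4-byte form → F0 AB B4 9B.
U+1F685: 4-byte form → F0 9F 9A 85.
U+10032: 4-byte form → F0 90 80 B2.
U+E905: 3-byte form → EE A4 85.
U+2651: 3-byte form → E2 99 91.
U+EC22: 3-byte form → EE B0 A2.
Concatenated (23 bytes): D8 AC F0 AB B4 9B F0 9F 9A 85 F0 90 80 B2 EE A4 85 E2 99 91 EE B0 A2.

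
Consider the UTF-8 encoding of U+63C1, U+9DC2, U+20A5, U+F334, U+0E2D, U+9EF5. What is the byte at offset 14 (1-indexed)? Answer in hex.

1-indexed offset 14 is 0-indexed offset 13.
U+63C1 → 3-byte form E6 8F 81 at offsets 0–2.
U+9DC2 → 3-byte form E9 B7 82 at offsets 3–5.
U+20A5 → 3-byte form E2 82 A5 at offsets 6–8.
U+F334 → 3-byte form EF 8C B4 at offsets 9–11.
U+0E2D → 3-byte form E0 B8 AD at offsets 12–14.
Offset 13 falls in char 5's range; it's byte 2 of E0 B8 AD = 0xB8.

0xB8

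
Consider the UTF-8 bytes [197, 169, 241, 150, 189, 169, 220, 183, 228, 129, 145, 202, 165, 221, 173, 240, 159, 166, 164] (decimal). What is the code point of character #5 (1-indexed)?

U+02A5

Offset 0: leading byte 0xC5 = 11000101 → 2-byte char #1 = C5 A9.
Offset 2: leading byte 0xF1 = 11110001 → 4-byte char #2 = F1 96 BD A9.
Offset 6: leading byte 0xDC = 11011100 → 2-byte char #3 = DC B7.
Offset 8: leading byte 0xE4 = 11100100 → 3-byte char #4 = E4 81 91.
Offset 11: leading byte 0xCA = 11001010 → 2-byte char #5 = CA A5.
Leading byte 0xCA = 11001010 matches 110xxxxx → 2-byte sequence.
Byte 1: 0xCA = 11001010, payload 01010 (5 bits).
Byte 2: 0xA5 = 10100101 (10xxxxxx ✓), payload 100101.
Concatenate: 01010100101 = 0x2A5 (11 bits → U+02A5).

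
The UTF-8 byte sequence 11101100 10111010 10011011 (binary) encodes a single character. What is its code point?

Leading byte 0xEC = 11101100 matches 1110xxxx → 3-byte sequence.
Byte 1: 0xEC = 11101100, payload 1100 (4 bits).
Byte 2: 0xBA = 10111010 (10xxxxxx ✓), payload 111010.
Byte 3: 0x9B = 10011011 (10xxxxxx ✓), payload 011011.
Concatenate: 1100111010011011 = 0xCE9B (16 bits → U+CE9B).

U+CE9B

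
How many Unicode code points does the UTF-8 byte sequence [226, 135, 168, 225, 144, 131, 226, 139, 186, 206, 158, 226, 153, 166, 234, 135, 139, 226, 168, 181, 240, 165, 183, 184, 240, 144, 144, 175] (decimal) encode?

Byte at offset 0: 0xE2 = 11100010 → 3-byte char (#1). Advance 3.
Byte at offset 3: 0xE1 = 11100001 → 3-byte char (#2). Advance 3.
Byte at offset 6: 0xE2 = 11100010 → 3-byte char (#3). Advance 3.
Byte at offset 9: 0xCE = 11001110 → 2-byte char (#4). Advance 2.
Byte at offset 11: 0xE2 = 11100010 → 3-byte char (#5). Advance 3.
Byte at offset 14: 0xEA = 11101010 → 3-byte char (#6). Advance 3.
Byte at offset 17: 0xE2 = 11100010 → 3-byte char (#7). Advance 3.
Byte at offset 20: 0xF0 = 11110000 → 4-byte char (#8). Advance 4.
Byte at offset 24: 0xF0 = 11110000 → 4-byte char (#9). Advance 4.
Reached end at offset 28 after 9 code points.

9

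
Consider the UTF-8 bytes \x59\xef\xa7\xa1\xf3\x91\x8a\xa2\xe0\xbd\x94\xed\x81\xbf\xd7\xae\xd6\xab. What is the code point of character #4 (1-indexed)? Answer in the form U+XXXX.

U+0F54

Offset 0: leading byte 0x59 = 01011001 → 1-byte char #1 = 59.
Offset 1: leading byte 0xEF = 11101111 → 3-byte char #2 = EF A7 A1.
Offset 4: leading byte 0xF3 = 11110011 → 4-byte char #3 = F3 91 8A A2.
Offset 8: leading byte 0xE0 = 11100000 → 3-byte char #4 = E0 BD 94.
Leading byte 0xE0 = 11100000 matches 1110xxxx → 3-byte sequence.
Byte 1: 0xE0 = 11100000, payload 0000 (4 bits).
Byte 2: 0xBD = 10111101 (10xxxxxx ✓), payload 111101.
Byte 3: 0x94 = 10010100 (10xxxxxx ✓), payload 010100.
Concatenate: 0000111101010100 = 0xF54 (16 bits → U+0F54).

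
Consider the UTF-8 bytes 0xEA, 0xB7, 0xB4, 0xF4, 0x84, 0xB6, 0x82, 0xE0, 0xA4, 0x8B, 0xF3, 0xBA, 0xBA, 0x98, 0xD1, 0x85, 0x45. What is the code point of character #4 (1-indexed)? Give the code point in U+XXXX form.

U+FAE98

Offset 0: leading byte 0xEA = 11101010 → 3-byte char #1 = EA B7 B4.
Offset 3: leading byte 0xF4 = 11110100 → 4-byte char #2 = F4 84 B6 82.
Offset 7: leading byte 0xE0 = 11100000 → 3-byte char #3 = E0 A4 8B.
Offset 10: leading byte 0xF3 = 11110011 → 4-byte char #4 = F3 BA BA 98.
Leading byte 0xF3 = 11110011 matches 11110xxx → 4-byte sequence.
Byte 1: 0xF3 = 11110011, payload 011 (3 bits).
Byte 2: 0xBA = 10111010 (10xxxxxx ✓), payload 111010.
Byte 3: 0xBA = 10111010 (10xxxxxx ✓), payload 111010.
Byte 4: 0x98 = 10011000 (10xxxxxx ✓), payload 011000.
Concatenate: 011111010111010011000 = 0xFAE98 (21 bits → U+FAE98).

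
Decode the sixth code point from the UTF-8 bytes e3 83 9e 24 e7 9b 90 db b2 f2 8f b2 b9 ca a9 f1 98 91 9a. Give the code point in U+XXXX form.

U+02A9

Offset 0: leading byte 0xE3 = 11100011 → 3-byte char #1 = E3 83 9E.
Offset 3: leading byte 0x24 = 00100100 → 1-byte char #2 = 24.
Offset 4: leading byte 0xE7 = 11100111 → 3-byte char #3 = E7 9B 90.
Offset 7: leading byte 0xDB = 11011011 → 2-byte char #4 = DB B2.
Offset 9: leading byte 0xF2 = 11110010 → 4-byte char #5 = F2 8F B2 B9.
Offset 13: leading byte 0xCA = 11001010 → 2-byte char #6 = CA A9.
Leading byte 0xCA = 11001010 matches 110xxxxx → 2-byte sequence.
Byte 1: 0xCA = 11001010, payload 01010 (5 bits).
Byte 2: 0xA9 = 10101001 (10xxxxxx ✓), payload 101001.
Concatenate: 01010101001 = 0x2A9 (11 bits → U+02A9).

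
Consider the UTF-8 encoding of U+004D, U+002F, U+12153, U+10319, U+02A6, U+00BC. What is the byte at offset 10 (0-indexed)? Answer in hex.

0xCA

U+004D → 1-byte form 4D at offsets 0–0.
U+002F → 1-byte form 2F at offsets 1–1.
U+12153 → 4-byte form F0 92 85 93 at offsets 2–5.
U+10319 → 4-byte form F0 90 8C 99 at offsets 6–9.
U+02A6 → 2-byte form CA A6 at offsets 10–11.
Offset 10 falls in char 5's range; it's byte 1 of CA A6 = 0xCA.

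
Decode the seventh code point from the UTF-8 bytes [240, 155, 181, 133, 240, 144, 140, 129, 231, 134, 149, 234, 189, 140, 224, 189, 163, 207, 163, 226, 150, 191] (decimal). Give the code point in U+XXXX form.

Offset 0: leading byte 0xF0 = 11110000 → 4-byte char #1 = F0 9B B5 85.
Offset 4: leading byte 0xF0 = 11110000 → 4-byte char #2 = F0 90 8C 81.
Offset 8: leading byte 0xE7 = 11100111 → 3-byte char #3 = E7 86 95.
Offset 11: leading byte 0xEA = 11101010 → 3-byte char #4 = EA BD 8C.
Offset 14: leading byte 0xE0 = 11100000 → 3-byte char #5 = E0 BD A3.
Offset 17: leading byte 0xCF = 11001111 → 2-byte char #6 = CF A3.
Offset 19: leading byte 0xE2 = 11100010 → 3-byte char #7 = E2 96 BF.
Leading byte 0xE2 = 11100010 matches 1110xxxx → 3-byte sequence.
Byte 1: 0xE2 = 11100010, payload 0010 (4 bits).
Byte 2: 0x96 = 10010110 (10xxxxxx ✓), payload 010110.
Byte 3: 0xBF = 10111111 (10xxxxxx ✓), payload 111111.
Concatenate: 0010010110111111 = 0x25BF (16 bits → U+25BF).

U+25BF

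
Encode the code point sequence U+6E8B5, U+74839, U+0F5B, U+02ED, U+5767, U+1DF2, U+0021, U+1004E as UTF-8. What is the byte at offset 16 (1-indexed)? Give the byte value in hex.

0xA7

1-indexed offset 16 is 0-indexed offset 15.
U+6E8B5 → 4-byte form F1 AE A2 B5 at offsets 0–3.
U+74839 → 4-byte form F1 B4 A0 B9 at offsets 4–7.
U+0F5B → 3-byte form E0 BD 9B at offsets 8–10.
U+02ED → 2-byte form CB AD at offsets 11–12.
U+5767 → 3-byte form E5 9D A7 at offsets 13–15.
Offset 15 falls in char 5's range; it's byte 3 of E5 9D A7 = 0xA7.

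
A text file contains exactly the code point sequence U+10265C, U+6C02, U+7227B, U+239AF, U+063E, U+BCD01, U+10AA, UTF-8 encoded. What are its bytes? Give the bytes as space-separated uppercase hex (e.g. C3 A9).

U+10265C: 4-byte form → F4 82 99 9C.
U+6C02: 3-byte form → E6 B0 82.
U+7227B: 4-byte form → F1 B2 89 BB.
U+239AF: 4-byte form → F0 A3 A6 AF.
U+063E: 2-byte form → D8 BE.
U+BCD01: 4-byte form → F2 BC B4 81.
U+10AA: 3-byte form → E1 82 AA.
Concatenated (24 bytes): F4 82 99 9C E6 B0 82 F1 B2 89 BB F0 A3 A6 AF D8 BE F2 BC B4 81 E1 82 AA.

F4 82 99 9C E6 B0 82 F1 B2 89 BB F0 A3 A6 AF D8 BE F2 BC B4 81 E1 82 AA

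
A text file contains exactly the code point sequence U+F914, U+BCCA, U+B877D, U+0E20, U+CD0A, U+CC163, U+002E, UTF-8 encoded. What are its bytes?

EF A4 94 EB B3 8A F2 B8 9D BD E0 B8 A0 EC B4 8A F3 8C 85 A3 2E

U+F914: 3-byte form → EF A4 94.
U+BCCA: 3-byte form → EB B3 8A.
U+B877D: 4-byte form → F2 B8 9D BD.
U+0E20: 3-byte form → E0 B8 A0.
U+CD0A: 3-byte form → EC B4 8A.
U+CC163: 4-byte form → F3 8C 85 A3.
U+002E: 1-byte form → 2E.
Concatenated (21 bytes): EF A4 94 EB B3 8A F2 B8 9D BD E0 B8 A0 EC B4 8A F3 8C 85 A3 2E.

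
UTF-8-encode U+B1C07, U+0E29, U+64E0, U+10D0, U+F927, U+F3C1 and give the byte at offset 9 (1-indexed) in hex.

0x93

1-indexed offset 9 is 0-indexed offset 8.
U+B1C07 → 4-byte form F2 B1 B0 87 at offsets 0–3.
U+0E29 → 3-byte form E0 B8 A9 at offsets 4–6.
U+64E0 → 3-byte form E6 93 A0 at offsets 7–9.
Offset 8 falls in char 3's range; it's byte 2 of E6 93 A0 = 0x93.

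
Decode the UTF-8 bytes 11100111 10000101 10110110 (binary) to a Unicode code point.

Leading byte 0xE7 = 11100111 matches 1110xxxx → 3-byte sequence.
Byte 1: 0xE7 = 11100111, payload 0111 (4 bits).
Byte 2: 0x85 = 10000101 (10xxxxxx ✓), payload 000101.
Byte 3: 0xB6 = 10110110 (10xxxxxx ✓), payload 110110.
Concatenate: 0111000101110110 = 0x7176 (16 bits → U+7176).

U+7176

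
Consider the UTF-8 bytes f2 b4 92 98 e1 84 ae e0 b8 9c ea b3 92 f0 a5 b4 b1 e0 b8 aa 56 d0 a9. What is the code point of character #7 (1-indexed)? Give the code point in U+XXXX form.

Offset 0: leading byte 0xF2 = 11110010 → 4-byte char #1 = F2 B4 92 98.
Offset 4: leading byte 0xE1 = 11100001 → 3-byte char #2 = E1 84 AE.
Offset 7: leading byte 0xE0 = 11100000 → 3-byte char #3 = E0 B8 9C.
Offset 10: leading byte 0xEA = 11101010 → 3-byte char #4 = EA B3 92.
Offset 13: leading byte 0xF0 = 11110000 → 4-byte char #5 = F0 A5 B4 B1.
Offset 17: leading byte 0xE0 = 11100000 → 3-byte char #6 = E0 B8 AA.
Offset 20: leading byte 0x56 = 01010110 → 1-byte char #7 = 56.
Leading byte 0x56 = 01010110 matches 0xxxxxxx → 1-byte sequence.
Byte 1: 0x56 = 01010110, payload 1010110 (7 bits).
Concatenate: 1010110 = 0x56 (7 bits → U+0056).

U+0056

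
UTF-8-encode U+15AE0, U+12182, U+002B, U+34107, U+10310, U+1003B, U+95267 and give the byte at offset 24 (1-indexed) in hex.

1-indexed offset 24 is 0-indexed offset 23.
U+15AE0 → 4-byte form F0 95 AB A0 at offsets 0–3.
U+12182 → 4-byte form F0 92 86 82 at offsets 4–7.
U+002B → 1-byte form 2B at offsets 8–8.
U+34107 → 4-byte form F0 B4 84 87 at offsets 9–12.
U+10310 → 4-byte form F0 90 8C 90 at offsets 13–16.
U+1003B → 4-byte form F0 90 80 BB at offsets 17–20.
U+95267 → 4-byte form F2 95 89 A7 at offsets 21–24.
Offset 23 falls in char 7's range; it's byte 3 of F2 95 89 A7 = 0x89.

0x89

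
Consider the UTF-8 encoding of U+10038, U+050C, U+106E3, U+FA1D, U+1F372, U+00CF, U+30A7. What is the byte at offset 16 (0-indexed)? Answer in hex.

0xB2

U+10038 → 4-byte form F0 90 80 B8 at offsets 0–3.
U+050C → 2-byte form D4 8C at offsets 4–5.
U+106E3 → 4-byte form F0 90 9B A3 at offsets 6–9.
U+FA1D → 3-byte form EF A8 9D at offsets 10–12.
U+1F372 → 4-byte form F0 9F 8D B2 at offsets 13–16.
Offset 16 falls in char 5's range; it's byte 4 of F0 9F 8D B2 = 0xB2.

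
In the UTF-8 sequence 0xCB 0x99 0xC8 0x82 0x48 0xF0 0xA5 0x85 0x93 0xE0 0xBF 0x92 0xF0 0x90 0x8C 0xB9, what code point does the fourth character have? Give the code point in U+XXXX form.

U+25153

Offset 0: leading byte 0xCB = 11001011 → 2-byte char #1 = CB 99.
Offset 2: leading byte 0xC8 = 11001000 → 2-byte char #2 = C8 82.
Offset 4: leading byte 0x48 = 01001000 → 1-byte char #3 = 48.
Offset 5: leading byte 0xF0 = 11110000 → 4-byte char #4 = F0 A5 85 93.
Leading byte 0xF0 = 11110000 matches 11110xxx → 4-byte sequence.
Byte 1: 0xF0 = 11110000, payload 000 (3 bits).
Byte 2: 0xA5 = 10100101 (10xxxxxx ✓), payload 100101.
Byte 3: 0x85 = 10000101 (10xxxxxx ✓), payload 000101.
Byte 4: 0x93 = 10010011 (10xxxxxx ✓), payload 010011.
Concatenate: 000100101000101010011 = 0x25153 (21 bits → U+25153).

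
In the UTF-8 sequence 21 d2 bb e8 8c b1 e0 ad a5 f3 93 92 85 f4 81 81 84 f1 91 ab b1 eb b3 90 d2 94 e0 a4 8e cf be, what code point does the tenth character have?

Offset 0: leading byte 0x21 = 00100001 → 1-byte char #1 = 21.
Offset 1: leading byte 0xD2 = 11010010 → 2-byte char #2 = D2 BB.
Offset 3: leading byte 0xE8 = 11101000 → 3-byte char #3 = E8 8C B1.
Offset 6: leading byte 0xE0 = 11100000 → 3-byte char #4 = E0 AD A5.
Offset 9: leading byte 0xF3 = 11110011 → 4-byte char #5 = F3 93 92 85.
Offset 13: leading byte 0xF4 = 11110100 → 4-byte char #6 = F4 81 81 84.
Offset 17: leading byte 0xF1 = 11110001 → 4-byte char #7 = F1 91 AB B1.
Offset 21: leading byte 0xEB = 11101011 → 3-byte char #8 = EB B3 90.
Offset 24: leading byte 0xD2 = 11010010 → 2-byte char #9 = D2 94.
Offset 26: leading byte 0xE0 = 11100000 → 3-byte char #10 = E0 A4 8E.
Leading byte 0xE0 = 11100000 matches 1110xxxx → 3-byte sequence.
Byte 1: 0xE0 = 11100000, payload 0000 (4 bits).
Byte 2: 0xA4 = 10100100 (10xxxxxx ✓), payload 100100.
Byte 3: 0x8E = 10001110 (10xxxxxx ✓), payload 001110.
Concatenate: 0000100100001110 = 0x90E (16 bits → U+090E).

U+090E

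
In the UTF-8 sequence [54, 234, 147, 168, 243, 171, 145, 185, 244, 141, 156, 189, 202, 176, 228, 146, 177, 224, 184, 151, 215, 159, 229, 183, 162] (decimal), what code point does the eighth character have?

Offset 0: leading byte 0x36 = 00110110 → 1-byte char #1 = 36.
Offset 1: leading byte 0xEA = 11101010 → 3-byte char #2 = EA 93 A8.
Offset 4: leading byte 0xF3 = 11110011 → 4-byte char #3 = F3 AB 91 B9.
Offset 8: leading byte 0xF4 = 11110100 → 4-byte char #4 = F4 8D 9C BD.
Offset 12: leading byte 0xCA = 11001010 → 2-byte char #5 = CA B0.
Offset 14: leading byte 0xE4 = 11100100 → 3-byte char #6 = E4 92 B1.
Offset 17: leading byte 0xE0 = 11100000 → 3-byte char #7 = E0 B8 97.
Offset 20: leading byte 0xD7 = 11010111 → 2-byte char #8 = D7 9F.
Leading byte 0xD7 = 11010111 matches 110xxxxx → 2-byte sequence.
Byte 1: 0xD7 = 11010111, payload 10111 (5 bits).
Byte 2: 0x9F = 10011111 (10xxxxxx ✓), payload 011111.
Concatenate: 10111011111 = 0x5DF (11 bits → U+05DF).

U+05DF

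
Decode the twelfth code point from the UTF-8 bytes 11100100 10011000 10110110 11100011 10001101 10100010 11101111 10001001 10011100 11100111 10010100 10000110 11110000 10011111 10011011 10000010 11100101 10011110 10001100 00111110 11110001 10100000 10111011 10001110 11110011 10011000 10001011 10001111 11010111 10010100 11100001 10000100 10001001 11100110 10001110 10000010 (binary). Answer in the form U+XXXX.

Offset 0: leading byte 0xE4 = 11100100 → 3-byte char #1 = E4 98 B6.
Offset 3: leading byte 0xE3 = 11100011 → 3-byte char #2 = E3 8D A2.
Offset 6: leading byte 0xEF = 11101111 → 3-byte char #3 = EF 89 9C.
Offset 9: leading byte 0xE7 = 11100111 → 3-byte char #4 = E7 94 86.
Offset 12: leading byte 0xF0 = 11110000 → 4-byte char #5 = F0 9F 9B 82.
Offset 16: leading byte 0xE5 = 11100101 → 3-byte char #6 = E5 9E 8C.
Offset 19: leading byte 0x3E = 00111110 → 1-byte char #7 = 3E.
Offset 20: leading byte 0xF1 = 11110001 → 4-byte char #8 = F1 A0 BB 8E.
Offset 24: leading byte 0xF3 = 11110011 → 4-byte char #9 = F3 98 8B 8F.
Offset 28: leading byte 0xD7 = 11010111 → 2-byte char #10 = D7 94.
Offset 30: leading byte 0xE1 = 11100001 → 3-byte char #11 = E1 84 89.
Offset 33: leading byte 0xE6 = 11100110 → 3-byte char #12 = E6 8E 82.
Leading byte 0xE6 = 11100110 matches 1110xxxx → 3-byte sequence.
Byte 1: 0xE6 = 11100110, payload 0110 (4 bits).
Byte 2: 0x8E = 10001110 (10xxxxxx ✓), payload 001110.
Byte 3: 0x82 = 10000010 (10xxxxxx ✓), payload 000010.
Concatenate: 0110001110000010 = 0x6382 (16 bits → U+6382).

U+6382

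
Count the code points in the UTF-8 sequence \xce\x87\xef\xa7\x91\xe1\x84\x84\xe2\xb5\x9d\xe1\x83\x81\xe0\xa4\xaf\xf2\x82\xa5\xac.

7

Byte at offset 0: 0xCE = 11001110 → 2-byte char (#1). Advance 2.
Byte at offset 2: 0xEF = 11101111 → 3-byte char (#2). Advance 3.
Byte at offset 5: 0xE1 = 11100001 → 3-byte char (#3). Advance 3.
Byte at offset 8: 0xE2 = 11100010 → 3-byte char (#4). Advance 3.
Byte at offset 11: 0xE1 = 11100001 → 3-byte char (#5). Advance 3.
Byte at offset 14: 0xE0 = 11100000 → 3-byte char (#6). Advance 3.
Byte at offset 17: 0xF2 = 11110010 → 4-byte char (#7). Advance 4.
Reached end at offset 21 after 7 code points.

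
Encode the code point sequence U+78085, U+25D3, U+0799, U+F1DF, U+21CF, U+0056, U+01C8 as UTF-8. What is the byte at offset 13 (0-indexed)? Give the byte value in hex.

U+78085 → 4-byte form F1 B8 82 85 at offsets 0–3.
U+25D3 → 3-byte form E2 97 93 at offsets 4–6.
U+0799 → 2-byte form DE 99 at offsets 7–8.
U+F1DF → 3-byte form EF 87 9F at offsets 9–11.
U+21CF → 3-byte form E2 87 8F at offsets 12–14.
Offset 13 falls in char 5's range; it's byte 2 of E2 87 8F = 0x87.

0x87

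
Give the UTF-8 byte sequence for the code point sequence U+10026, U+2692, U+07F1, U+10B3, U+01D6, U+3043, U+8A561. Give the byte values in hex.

F0 90 80 A6 E2 9A 92 DF B1 E1 82 B3 C7 96 E3 81 83 F2 8A 95 A1

U+10026: 4-byte form → F0 90 80 A6.
U+2692: 3-byte form → E2 9A 92.
U+07F1: 2-byte form → DF B1.
U+10B3: 3-byte form → E1 82 B3.
U+01D6: 2-byte form → C7 96.
U+3043: 3-byte form → E3 81 83.
U+8A561: 4-byte form → F2 8A 95 A1.
Concatenated (21 bytes): F0 90 80 A6 E2 9A 92 DF B1 E1 82 B3 C7 96 E3 81 83 F2 8A 95 A1.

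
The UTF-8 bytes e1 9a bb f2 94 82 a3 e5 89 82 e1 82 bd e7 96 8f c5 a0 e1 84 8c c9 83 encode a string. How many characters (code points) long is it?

8

Byte at offset 0: 0xE1 = 11100001 → 3-byte char (#1). Advance 3.
Byte at offset 3: 0xF2 = 11110010 → 4-byte char (#2). Advance 4.
Byte at offset 7: 0xE5 = 11100101 → 3-byte char (#3). Advance 3.
Byte at offset 10: 0xE1 = 11100001 → 3-byte char (#4). Advance 3.
Byte at offset 13: 0xE7 = 11100111 → 3-byte char (#5). Advance 3.
Byte at offset 16: 0xC5 = 11000101 → 2-byte char (#6). Advance 2.
Byte at offset 18: 0xE1 = 11100001 → 3-byte char (#7). Advance 3.
Byte at offset 21: 0xC9 = 11001001 → 2-byte char (#8). Advance 2.
Reached end at offset 23 after 8 code points.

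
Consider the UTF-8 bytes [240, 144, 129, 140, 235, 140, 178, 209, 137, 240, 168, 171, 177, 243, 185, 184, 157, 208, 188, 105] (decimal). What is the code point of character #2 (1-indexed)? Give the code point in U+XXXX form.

Offset 0: leading byte 0xF0 = 11110000 → 4-byte char #1 = F0 90 81 8C.
Offset 4: leading byte 0xEB = 11101011 → 3-byte char #2 = EB 8C B2.
Leading byte 0xEB = 11101011 matches 1110xxxx → 3-byte sequence.
Byte 1: 0xEB = 11101011, payload 1011 (4 bits).
Byte 2: 0x8C = 10001100 (10xxxxxx ✓), payload 001100.
Byte 3: 0xB2 = 10110010 (10xxxxxx ✓), payload 110010.
Concatenate: 1011001100110010 = 0xB332 (16 bits → U+B332).

U+B332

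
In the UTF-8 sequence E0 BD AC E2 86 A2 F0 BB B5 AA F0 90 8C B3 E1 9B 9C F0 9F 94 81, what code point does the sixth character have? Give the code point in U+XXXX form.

U+1F501

Offset 0: leading byte 0xE0 = 11100000 → 3-byte char #1 = E0 BD AC.
Offset 3: leading byte 0xE2 = 11100010 → 3-byte char #2 = E2 86 A2.
Offset 6: leading byte 0xF0 = 11110000 → 4-byte char #3 = F0 BB B5 AA.
Offset 10: leading byte 0xF0 = 11110000 → 4-byte char #4 = F0 90 8C B3.
Offset 14: leading byte 0xE1 = 11100001 → 3-byte char #5 = E1 9B 9C.
Offset 17: leading byte 0xF0 = 11110000 → 4-byte char #6 = F0 9F 94 81.
Leading byte 0xF0 = 11110000 matches 11110xxx → 4-byte sequence.
Byte 1: 0xF0 = 11110000, payload 000 (3 bits).
Byte 2: 0x9F = 10011111 (10xxxxxx ✓), payload 011111.
Byte 3: 0x94 = 10010100 (10xxxxxx ✓), payload 010100.
Byte 4: 0x81 = 10000001 (10xxxxxx ✓), payload 000001.
Concatenate: 000011111010100000001 = 0x1F501 (21 bits → U+1F501).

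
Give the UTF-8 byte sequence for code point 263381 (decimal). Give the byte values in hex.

U+404D5 = 0x404D5 = 263381 decimal. In range U+10000–U+10FFFF → 4-byte form: 11110xxx 10xxxxxx 10xxxxxx 10xxxxxx.
Binary (21 bits): 001000000010011010101.
Split 3+6+6+6: 001 | 000000 | 010011 | 010101.
Byte 1: 11110001 = 0xF1.
Byte 2: 10000000 = 0x80.
Byte 3: 10010011 = 0x93.
Byte 4: 10010101 = 0x95.

F1 80 93 95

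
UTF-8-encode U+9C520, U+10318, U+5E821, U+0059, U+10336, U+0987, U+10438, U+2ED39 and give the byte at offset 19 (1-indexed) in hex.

0xA6

1-indexed offset 19 is 0-indexed offset 18.
U+9C520 → 4-byte form F2 9C 94 A0 at offsets 0–3.
U+10318 → 4-byte form F0 90 8C 98 at offsets 4–7.
U+5E821 → 4-byte form F1 9E A0 A1 at offsets 8–11.
U+0059 → 1-byte form 59 at offsets 12–12.
U+10336 → 4-byte form F0 90 8C B6 at offsets 13–16.
U+0987 → 3-byte form E0 A6 87 at offsets 17–19.
Offset 18 falls in char 6's range; it's byte 2 of E0 A6 87 = 0xA6.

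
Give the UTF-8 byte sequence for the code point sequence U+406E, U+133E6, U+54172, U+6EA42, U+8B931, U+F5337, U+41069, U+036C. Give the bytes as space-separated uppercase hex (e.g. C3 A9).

E4 81 AE F0 93 8F A6 F1 94 85 B2 F1 AE A9 82 F2 8B A4 B1 F3 B5 8C B7 F1 81 81 A9 CD AC

U+406E: 3-byte form → E4 81 AE.
U+133E6: 4-byte form → F0 93 8F A6.
U+54172: 4-byte form → F1 94 85 B2.
U+6EA42: 4-byte form → F1 AE A9 82.
U+8B931: 4-byte form → F2 8B A4 B1.
U+F5337: 4-byte form → F3 B5 8C B7.
U+41069: 4-byte form → F1 81 81 A9.
U+036C: 2-byte form → CD AC.
Concatenated (29 bytes): E4 81 AE F0 93 8F A6 F1 94 85 B2 F1 AE A9 82 F2 8B A4 B1 F3 B5 8C B7 F1 81 81 A9 CD AC.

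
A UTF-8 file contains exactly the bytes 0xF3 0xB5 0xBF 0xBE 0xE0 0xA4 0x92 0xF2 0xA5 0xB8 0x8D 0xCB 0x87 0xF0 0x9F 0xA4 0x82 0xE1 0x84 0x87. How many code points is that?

6

Byte at offset 0: 0xF3 = 11110011 → 4-byte char (#1). Advance 4.
Byte at offset 4: 0xE0 = 11100000 → 3-byte char (#2). Advance 3.
Byte at offset 7: 0xF2 = 11110010 → 4-byte char (#3). Advance 4.
Byte at offset 11: 0xCB = 11001011 → 2-byte char (#4). Advance 2.
Byte at offset 13: 0xF0 = 11110000 → 4-byte char (#5). Advance 4.
Byte at offset 17: 0xE1 = 11100001 → 3-byte char (#6). Advance 3.
Reached end at offset 20 after 6 code points.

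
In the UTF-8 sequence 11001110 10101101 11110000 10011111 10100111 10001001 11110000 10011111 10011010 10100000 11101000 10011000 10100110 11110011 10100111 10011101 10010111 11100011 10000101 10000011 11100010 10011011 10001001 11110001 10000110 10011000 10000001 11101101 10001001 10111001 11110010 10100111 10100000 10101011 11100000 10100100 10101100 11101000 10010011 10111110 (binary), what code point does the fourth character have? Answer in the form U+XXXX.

U+8626

Offset 0: leading byte 0xCE = 11001110 → 2-byte char #1 = CE AD.
Offset 2: leading byte 0xF0 = 11110000 → 4-byte char #2 = F0 9F A7 89.
Offset 6: leading byte 0xF0 = 11110000 → 4-byte char #3 = F0 9F 9A A0.
Offset 10: leading byte 0xE8 = 11101000 → 3-byte char #4 = E8 98 A6.
Leading byte 0xE8 = 11101000 matches 1110xxxx → 3-byte sequence.
Byte 1: 0xE8 = 11101000, payload 1000 (4 bits).
Byte 2: 0x98 = 10011000 (10xxxxxx ✓), payload 011000.
Byte 3: 0xA6 = 10100110 (10xxxxxx ✓), payload 100110.
Concatenate: 1000011000100110 = 0x8626 (16 bits → U+8626).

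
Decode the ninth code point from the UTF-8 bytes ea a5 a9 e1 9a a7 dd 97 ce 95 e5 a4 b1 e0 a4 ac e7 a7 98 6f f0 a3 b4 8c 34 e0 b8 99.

Offset 0: leading byte 0xEA = 11101010 → 3-byte char #1 = EA A5 A9.
Offset 3: leading byte 0xE1 = 11100001 → 3-byte char #2 = E1 9A A7.
Offset 6: leading byte 0xDD = 11011101 → 2-byte char #3 = DD 97.
Offset 8: leading byte 0xCE = 11001110 → 2-byte char #4 = CE 95.
Offset 10: leading byte 0xE5 = 11100101 → 3-byte char #5 = E5 A4 B1.
Offset 13: leading byte 0xE0 = 11100000 → 3-byte char #6 = E0 A4 AC.
Offset 16: leading byte 0xE7 = 11100111 → 3-byte char #7 = E7 A7 98.
Offset 19: leading byte 0x6F = 01101111 → 1-byte char #8 = 6F.
Offset 20: leading byte 0xF0 = 11110000 → 4-byte char #9 = F0 A3 B4 8C.
Leading byte 0xF0 = 11110000 matches 11110xxx → 4-byte sequence.
Byte 1: 0xF0 = 11110000, payload 000 (3 bits).
Byte 2: 0xA3 = 10100011 (10xxxxxx ✓), payload 100011.
Byte 3: 0xB4 = 10110100 (10xxxxxx ✓), payload 110100.
Byte 4: 0x8C = 10001100 (10xxxxxx ✓), payload 001100.
Concatenate: 000100011110100001100 = 0x23D0C (21 bits → U+23D0C).

U+23D0C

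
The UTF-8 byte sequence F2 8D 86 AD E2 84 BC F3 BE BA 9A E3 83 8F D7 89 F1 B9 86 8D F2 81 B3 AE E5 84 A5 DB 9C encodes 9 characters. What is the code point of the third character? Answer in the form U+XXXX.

Offset 0: leading byte 0xF2 = 11110010 → 4-byte char #1 = F2 8D 86 AD.
Offset 4: leading byte 0xE2 = 11100010 → 3-byte char #2 = E2 84 BC.
Offset 7: leading byte 0xF3 = 11110011 → 4-byte char #3 = F3 BE BA 9A.
Leading byte 0xF3 = 11110011 matches 11110xxx → 4-byte sequence.
Byte 1: 0xF3 = 11110011, payload 011 (3 bits).
Byte 2: 0xBE = 10111110 (10xxxxxx ✓), payload 111110.
Byte 3: 0xBA = 10111010 (10xxxxxx ✓), payload 111010.
Byte 4: 0x9A = 10011010 (10xxxxxx ✓), payload 011010.
Concatenate: 011111110111010011010 = 0xFEE9A (21 bits → U+FEE9A).

U+FEE9A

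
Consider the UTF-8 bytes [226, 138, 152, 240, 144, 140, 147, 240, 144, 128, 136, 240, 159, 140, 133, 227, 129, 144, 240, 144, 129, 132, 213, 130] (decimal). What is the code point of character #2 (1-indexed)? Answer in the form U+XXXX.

U+10313

Offset 0: leading byte 0xE2 = 11100010 → 3-byte char #1 = E2 8A 98.
Offset 3: leading byte 0xF0 = 11110000 → 4-byte char #2 = F0 90 8C 93.
Leading byte 0xF0 = 11110000 matches 11110xxx → 4-byte sequence.
Byte 1: 0xF0 = 11110000, payload 000 (3 bits).
Byte 2: 0x90 = 10010000 (10xxxxxx ✓), payload 010000.
Byte 3: 0x8C = 10001100 (10xxxxxx ✓), payload 001100.
Byte 4: 0x93 = 10010011 (10xxxxxx ✓), payload 010011.
Concatenate: 000010000001100010011 = 0x10313 (21 bits → U+10313).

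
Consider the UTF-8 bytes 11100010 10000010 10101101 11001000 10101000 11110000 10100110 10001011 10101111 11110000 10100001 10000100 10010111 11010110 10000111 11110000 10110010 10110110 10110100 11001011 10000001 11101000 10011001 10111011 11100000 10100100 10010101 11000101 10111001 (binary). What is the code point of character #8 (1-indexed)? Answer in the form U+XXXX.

Offset 0: leading byte 0xE2 = 11100010 → 3-byte char #1 = E2 82 AD.
Offset 3: leading byte 0xC8 = 11001000 → 2-byte char #2 = C8 A8.
Offset 5: leading byte 0xF0 = 11110000 → 4-byte char #3 = F0 A6 8B AF.
Offset 9: leading byte 0xF0 = 11110000 → 4-byte char #4 = F0 A1 84 97.
Offset 13: leading byte 0xD6 = 11010110 → 2-byte char #5 = D6 87.
Offset 15: leading byte 0xF0 = 11110000 → 4-byte char #6 = F0 B2 B6 B4.
Offset 19: leading byte 0xCB = 11001011 → 2-byte char #7 = CB 81.
Offset 21: leading byte 0xE8 = 11101000 → 3-byte char #8 = E8 99 BB.
Leading byte 0xE8 = 11101000 matches 1110xxxx → 3-byte sequence.
Byte 1: 0xE8 = 11101000, payload 1000 (4 bits).
Byte 2: 0x99 = 10011001 (10xxxxxx ✓), payload 011001.
Byte 3: 0xBB = 10111011 (10xxxxxx ✓), payload 111011.
Concatenate: 1000011001111011 = 0x867B (16 bits → U+867B).

U+867B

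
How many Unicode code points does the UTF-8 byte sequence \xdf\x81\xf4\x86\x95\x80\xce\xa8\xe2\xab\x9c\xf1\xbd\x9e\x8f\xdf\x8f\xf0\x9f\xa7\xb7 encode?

Byte at offset 0: 0xDF = 11011111 → 2-byte char (#1). Advance 2.
Byte at offset 2: 0xF4 = 11110100 → 4-byte char (#2). Advance 4.
Byte at offset 6: 0xCE = 11001110 → 2-byte char (#3). Advance 2.
Byte at offset 8: 0xE2 = 11100010 → 3-byte char (#4). Advance 3.
Byte at offset 11: 0xF1 = 11110001 → 4-byte char (#5). Advance 4.
Byte at offset 15: 0xDF = 11011111 → 2-byte char (#6). Advance 2.
Byte at offset 17: 0xF0 = 11110000 → 4-byte char (#7). Advance 4.
Reached end at offset 21 after 7 code points.

7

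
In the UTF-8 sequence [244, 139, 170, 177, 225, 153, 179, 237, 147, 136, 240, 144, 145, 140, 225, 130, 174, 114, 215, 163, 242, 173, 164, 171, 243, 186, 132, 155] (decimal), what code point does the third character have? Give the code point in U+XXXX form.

Offset 0: leading byte 0xF4 = 11110100 → 4-byte char #1 = F4 8B AA B1.
Offset 4: leading byte 0xE1 = 11100001 → 3-byte char #2 = E1 99 B3.
Offset 7: leading byte 0xED = 11101101 → 3-byte char #3 = ED 93 88.
Leading byte 0xED = 11101101 matches 1110xxxx → 3-byte sequence.
Byte 1: 0xED = 11101101, payload 1101 (4 bits).
Byte 2: 0x93 = 10010011 (10xxxxxx ✓), payload 010011.
Byte 3: 0x88 = 10001000 (10xxxxxx ✓), payload 001000.
Concatenate: 1101010011001000 = 0xD4C8 (16 bits → U+D4C8).

U+D4C8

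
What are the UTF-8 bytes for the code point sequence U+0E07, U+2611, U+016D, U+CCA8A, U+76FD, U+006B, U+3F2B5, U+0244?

U+0E07: 3-byte form → E0 B8 87.
U+2611: 3-byte form → E2 98 91.
U+016D: 2-byte form → C5 AD.
U+CCA8A: 4-byte form → F3 8C AA 8A.
U+76FD: 3-byte form → E7 9B BD.
U+006B: 1-byte form → 6B.
U+3F2B5: 4-byte form → F0 BF 8A B5.
U+0244: 2-byte form → C9 84.
Concatenated (22 bytes): E0 B8 87 E2 98 91 C5 AD F3 8C AA 8A E7 9B BD 6B F0 BF 8A B5 C9 84.

E0 B8 87 E2 98 91 C5 AD F3 8C AA 8A E7 9B BD 6B F0 BF 8A B5 C9 84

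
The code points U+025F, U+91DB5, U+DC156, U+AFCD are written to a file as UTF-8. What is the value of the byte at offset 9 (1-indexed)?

1-indexed offset 9 is 0-indexed offset 8.
U+025F → 2-byte form C9 9F at offsets 0–1.
U+91DB5 → 4-byte form F2 91 B6 B5 at offsets 2–5.
U+DC156 → 4-byte form F3 9C 85 96 at offsets 6–9.
Offset 8 falls in char 3's range; it's byte 3 of F3 9C 85 96 = 0x85.

0x85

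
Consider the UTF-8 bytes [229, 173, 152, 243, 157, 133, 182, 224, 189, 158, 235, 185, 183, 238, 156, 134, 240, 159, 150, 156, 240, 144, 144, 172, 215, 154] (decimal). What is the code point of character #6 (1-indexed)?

U+1F59C

Offset 0: leading byte 0xE5 = 11100101 → 3-byte char #1 = E5 AD 98.
Offset 3: leading byte 0xF3 = 11110011 → 4-byte char #2 = F3 9D 85 B6.
Offset 7: leading byte 0xE0 = 11100000 → 3-byte char #3 = E0 BD 9E.
Offset 10: leading byte 0xEB = 11101011 → 3-byte char #4 = EB B9 B7.
Offset 13: leading byte 0xEE = 11101110 → 3-byte char #5 = EE 9C 86.
Offset 16: leading byte 0xF0 = 11110000 → 4-byte char #6 = F0 9F 96 9C.
Leading byte 0xF0 = 11110000 matches 11110xxx → 4-byte sequence.
Byte 1: 0xF0 = 11110000, payload 000 (3 bits).
Byte 2: 0x9F = 10011111 (10xxxxxx ✓), payload 011111.
Byte 3: 0x96 = 10010110 (10xxxxxx ✓), payload 010110.
Byte 4: 0x9C = 10011100 (10xxxxxx ✓), payload 011100.
Concatenate: 000011111010110011100 = 0x1F59C (21 bits → U+1F59C).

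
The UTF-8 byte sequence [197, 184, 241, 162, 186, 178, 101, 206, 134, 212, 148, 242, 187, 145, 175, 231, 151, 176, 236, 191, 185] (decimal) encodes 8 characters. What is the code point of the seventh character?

Offset 0: leading byte 0xC5 = 11000101 → 2-byte char #1 = C5 B8.
Offset 2: leading byte 0xF1 = 11110001 → 4-byte char #2 = F1 A2 BA B2.
Offset 6: leading byte 0x65 = 01100101 → 1-byte char #3 = 65.
Offset 7: leading byte 0xCE = 11001110 → 2-byte char #4 = CE 86.
Offset 9: leading byte 0xD4 = 11010100 → 2-byte char #5 = D4 94.
Offset 11: leading byte 0xF2 = 11110010 → 4-byte char #6 = F2 BB 91 AF.
Offset 15: leading byte 0xE7 = 11100111 → 3-byte char #7 = E7 97 B0.
Leading byte 0xE7 = 11100111 matches 1110xxxx → 3-byte sequence.
Byte 1: 0xE7 = 11100111, payload 0111 (4 bits).
Byte 2: 0x97 = 10010111 (10xxxxxx ✓), payload 010111.
Byte 3: 0xB0 = 10110000 (10xxxxxx ✓), payload 110000.
Concatenate: 0111010111110000 = 0x75F0 (16 bits → U+75F0).

U+75F0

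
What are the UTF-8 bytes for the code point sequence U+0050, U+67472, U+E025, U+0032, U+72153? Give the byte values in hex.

50 F1 A7 91 B2 EE 80 A5 32 F1 B2 85 93

U+0050: 1-byte form → 50.
U+67472: 4-byte form → F1 A7 91 B2.
U+E025: 3-byte form → EE 80 A5.
U+0032: 1-byte form → 32.
U+72153: 4-byte form → F1 B2 85 93.
Concatenated (13 bytes): 50 F1 A7 91 B2 EE 80 A5 32 F1 B2 85 93.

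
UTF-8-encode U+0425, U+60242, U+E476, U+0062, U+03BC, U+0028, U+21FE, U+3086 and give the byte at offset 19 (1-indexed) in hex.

1-indexed offset 19 is 0-indexed offset 18.
U+0425 → 2-byte form D0 A5 at offsets 0–1.
U+60242 → 4-byte form F1 A0 89 82 at offsets 2–5.
U+E476 → 3-byte form EE 91 B6 at offsets 6–8.
U+0062 → 1-byte form 62 at offsets 9–9.
U+03BC → 2-byte form CE BC at offsets 10–11.
U+0028 → 1-byte form 28 at offsets 12–12.
U+21FE → 3-byte form E2 87 BE at offsets 13–15.
U+3086 → 3-byte form E3 82 86 at offsets 16–18.
Offset 18 falls in char 8's range; it's byte 3 of E3 82 86 = 0x86.

0x86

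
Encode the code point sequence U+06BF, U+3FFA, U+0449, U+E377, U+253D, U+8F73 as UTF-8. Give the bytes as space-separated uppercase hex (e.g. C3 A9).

U+06BF: 2-byte form → DA BF.
U+3FFA: 3-byte form → E3 BF BA.
U+0449: 2-byte form → D1 89.
U+E377: 3-byte form → EE 8D B7.
U+253D: 3-byte form → E2 94 BD.
U+8F73: 3-byte form → E8 BD B3.
Concatenated (16 bytes): DA BF E3 BF BA D1 89 EE 8D B7 E2 94 BD E8 BD B3.

DA BF E3 BF BA D1 89 EE 8D B7 E2 94 BD E8 BD B3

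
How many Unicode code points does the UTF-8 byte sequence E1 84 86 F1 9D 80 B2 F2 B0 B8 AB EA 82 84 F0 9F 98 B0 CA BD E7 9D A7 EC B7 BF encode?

Byte at offset 0: 0xE1 = 11100001 → 3-byte char (#1). Advance 3.
Byte at offset 3: 0xF1 = 11110001 → 4-byte char (#2). Advance 4.
Byte at offset 7: 0xF2 = 11110010 → 4-byte char (#3). Advance 4.
Byte at offset 11: 0xEA = 11101010 → 3-byte char (#4). Advance 3.
Byte at offset 14: 0xF0 = 11110000 → 4-byte char (#5). Advance 4.
Byte at offset 18: 0xCA = 11001010 → 2-byte char (#6). Advance 2.
Byte at offset 20: 0xE7 = 11100111 → 3-byte char (#7). Advance 3.
Byte at offset 23: 0xEC = 11101100 → 3-byte char (#8). Advance 3.
Reached end at offset 26 after 8 code points.

8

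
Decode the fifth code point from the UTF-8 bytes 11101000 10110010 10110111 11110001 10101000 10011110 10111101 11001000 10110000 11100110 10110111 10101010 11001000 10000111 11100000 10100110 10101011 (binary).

Offset 0: leading byte 0xE8 = 11101000 → 3-byte char #1 = E8 B2 B7.
Offset 3: leading byte 0xF1 = 11110001 → 4-byte char #2 = F1 A8 9E BD.
Offset 7: leading byte 0xC8 = 11001000 → 2-byte char #3 = C8 B0.
Offset 9: leading byte 0xE6 = 11100110 → 3-byte char #4 = E6 B7 AA.
Offset 12: leading byte 0xC8 = 11001000 → 2-byte char #5 = C8 87.
Leading byte 0xC8 = 11001000 matches 110xxxxx → 2-byte sequence.
Byte 1: 0xC8 = 11001000, payload 01000 (5 bits).
Byte 2: 0x87 = 10000111 (10xxxxxx ✓), payload 000111.
Concatenate: 01000000111 = 0x207 (11 bits → U+0207).

U+0207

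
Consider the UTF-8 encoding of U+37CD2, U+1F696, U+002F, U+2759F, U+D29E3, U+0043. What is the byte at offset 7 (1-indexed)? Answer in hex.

1-indexed offset 7 is 0-indexed offset 6.
U+37CD2 → 4-byte form F0 B7 B3 92 at offsets 0–3.
U+1F696 → 4-byte form F0 9F 9A 96 at offsets 4–7.
Offset 6 falls in char 2's range; it's byte 3 of F0 9F 9A 96 = 0x9A.

0x9A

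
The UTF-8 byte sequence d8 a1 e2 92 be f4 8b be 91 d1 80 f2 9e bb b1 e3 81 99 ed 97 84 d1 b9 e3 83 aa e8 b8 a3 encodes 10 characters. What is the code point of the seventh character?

Offset 0: leading byte 0xD8 = 11011000 → 2-byte char #1 = D8 A1.
Offset 2: leading byte 0xE2 = 11100010 → 3-byte char #2 = E2 92 BE.
Offset 5: leading byte 0xF4 = 11110100 → 4-byte char #3 = F4 8B BE 91.
Offset 9: leading byte 0xD1 = 11010001 → 2-byte char #4 = D1 80.
Offset 11: leading byte 0xF2 = 11110010 → 4-byte char #5 = F2 9E BB B1.
Offset 15: leading byte 0xE3 = 11100011 → 3-byte char #6 = E3 81 99.
Offset 18: leading byte 0xED = 11101101 → 3-byte char #7 = ED 97 84.
Leading byte 0xED = 11101101 matches 1110xxxx → 3-byte sequence.
Byte 1: 0xED = 11101101, payload 1101 (4 bits).
Byte 2: 0x97 = 10010111 (10xxxxxx ✓), payload 010111.
Byte 3: 0x84 = 10000100 (10xxxxxx ✓), payload 000100.
Concatenate: 1101010111000100 = 0xD5C4 (16 bits → U+D5C4).

U+D5C4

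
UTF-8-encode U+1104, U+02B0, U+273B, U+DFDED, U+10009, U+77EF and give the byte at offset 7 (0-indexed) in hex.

0xBB

U+1104 → 3-byte form E1 84 84 at offsets 0–2.
U+02B0 → 2-byte form CA B0 at offsets 3–4.
U+273B → 3-byte form E2 9C BB at offsets 5–7.
Offset 7 falls in char 3's range; it's byte 3 of E2 9C BB = 0xBB.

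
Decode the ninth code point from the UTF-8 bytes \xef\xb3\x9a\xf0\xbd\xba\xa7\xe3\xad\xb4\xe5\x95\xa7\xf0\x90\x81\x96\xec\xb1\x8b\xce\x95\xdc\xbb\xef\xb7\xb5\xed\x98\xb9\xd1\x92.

Offset 0: leading byte 0xEF = 11101111 → 3-byte char #1 = EF B3 9A.
Offset 3: leading byte 0xF0 = 11110000 → 4-byte char #2 = F0 BD BA A7.
Offset 7: leading byte 0xE3 = 11100011 → 3-byte char #3 = E3 AD B4.
Offset 10: leading byte 0xE5 = 11100101 → 3-byte char #4 = E5 95 A7.
Offset 13: leading byte 0xF0 = 11110000 → 4-byte char #5 = F0 90 81 96.
Offset 17: leading byte 0xEC = 11101100 → 3-byte char #6 = EC B1 8B.
Offset 20: leading byte 0xCE = 11001110 → 2-byte char #7 = CE 95.
Offset 22: leading byte 0xDC = 11011100 → 2-byte char #8 = DC BB.
Offset 24: leading byte 0xEF = 11101111 → 3-byte char #9 = EF B7 B5.
Leading byte 0xEF = 11101111 matches 1110xxxx → 3-byte sequence.
Byte 1: 0xEF = 11101111, payload 1111 (4 bits).
Byte 2: 0xB7 = 10110111 (10xxxxxx ✓), payload 110111.
Byte 3: 0xB5 = 10110101 (10xxxxxx ✓), payload 110101.
Concatenate: 1111110111110101 = 0xFDF5 (16 bits → U+FDF5).

U+FDF5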